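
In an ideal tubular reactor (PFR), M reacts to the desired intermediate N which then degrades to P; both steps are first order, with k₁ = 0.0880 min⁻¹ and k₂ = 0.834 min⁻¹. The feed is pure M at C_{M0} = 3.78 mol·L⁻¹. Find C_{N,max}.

At the optimum, C_{N,max}/C_{M0} = (k₁/k₂)^[k₂/(k₂−k₁)].
= (0.0880/0.834)^(0.834/(0.834−0.0880)) = (0.1055)^(1.118) = 0.08093.
C_{N,max} = 0.08093×3.78 = 0.306 mol·L⁻¹.

0.306 mol·L⁻¹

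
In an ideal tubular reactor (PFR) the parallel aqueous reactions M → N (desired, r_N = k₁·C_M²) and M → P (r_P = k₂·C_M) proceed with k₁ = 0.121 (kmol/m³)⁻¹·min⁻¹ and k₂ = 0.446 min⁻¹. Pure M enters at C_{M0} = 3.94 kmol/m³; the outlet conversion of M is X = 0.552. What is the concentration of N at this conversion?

0.937 kmol/m³

C_M = C_{M0}(1−X) = 1.765 kmol/m³.
Along a PFR/batch, dC_P/dC_M = −r_P/(r_N+r_P) = −k₂/(k₂+k₁·C_M).
Integrating from C_{M0} to C_M: C_P = (0.446/0.121)·ln[(0.446+0.121·3.94)/(0.446+0.121·1.77)] = 3.686·ln(0.9227/0.6596) = 1.238 kmol/m³.
Then C_N = (C_{M0}−C_M) − C_P = 2.175 − 1.238 = 0.9373 kmol/m³.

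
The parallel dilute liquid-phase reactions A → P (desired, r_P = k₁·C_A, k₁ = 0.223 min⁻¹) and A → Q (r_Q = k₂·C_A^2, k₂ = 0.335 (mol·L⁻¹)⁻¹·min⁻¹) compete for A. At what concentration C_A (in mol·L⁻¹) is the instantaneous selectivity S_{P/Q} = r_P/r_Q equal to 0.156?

S_{P/Q} = (k₁/k₂)·C_A⁻¹ ⇒ C_A = (S·k₂/k₁)^(-1).
= (0.156×0.335/0.223)^(-1) = (0.2343)^(-1) = 4.27 mol·L⁻¹.

4.27 mol·L⁻¹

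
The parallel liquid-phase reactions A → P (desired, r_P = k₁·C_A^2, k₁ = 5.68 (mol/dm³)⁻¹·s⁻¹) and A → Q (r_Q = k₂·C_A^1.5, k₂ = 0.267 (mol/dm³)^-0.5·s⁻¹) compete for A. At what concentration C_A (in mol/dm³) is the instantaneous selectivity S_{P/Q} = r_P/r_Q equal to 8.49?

0.159 mol/dm³

S_{P/Q} = (k₁/k₂)·C_A^0.5 ⇒ C_A = (S·k₂/k₁)^(2).
= (8.49×0.267/5.68)^(2) = (0.3991)^(2) = 0.159 mol/dm³.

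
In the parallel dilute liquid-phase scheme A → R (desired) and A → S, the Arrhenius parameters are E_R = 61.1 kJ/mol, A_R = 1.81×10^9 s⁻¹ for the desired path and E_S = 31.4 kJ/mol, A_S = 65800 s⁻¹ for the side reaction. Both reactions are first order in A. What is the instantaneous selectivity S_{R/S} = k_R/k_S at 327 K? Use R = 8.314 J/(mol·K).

0.495

k_R/k_S = (A_R/A_S)·exp[−(E_R−E_S)/(RT)] = (A_R/A_S)·exp[(E_S−E_R)/(RT)].
(E_S−E_R)/(RT) = (31.4−61.1)×10³/(8.314×327) = -29700/2719 = -10.92.
k_R/k_S = (1.81×10^9/65800)·exp(-10.92) = 27508 × 1.801×10^-5 = 0.495.
Since E_R > E_S, raising the temperature improves selectivity toward R.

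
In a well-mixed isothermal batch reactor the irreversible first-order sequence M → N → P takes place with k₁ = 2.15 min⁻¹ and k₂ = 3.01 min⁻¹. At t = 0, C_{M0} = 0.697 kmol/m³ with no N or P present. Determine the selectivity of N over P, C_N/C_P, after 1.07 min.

0.201

For first-order series with pure M initially, C_N(t) = k₁C_{M0}/(k₂−k₁)·(e^(−k₁t) − e^(−k₂t)).
e^(−k₁t) = e^(−2.15×1.07) = e^(−2.300) = 0.1002; e^(−k₂t) = e^(−3.221) = 0.03993.
C_N = 2.15×0.697/(3.01−2.15) × (0.1002−0.03993) = 1.743×0.06028 = 0.1050 kmol/m³.
C_M = C_{M0}e^(−k₁t) = 0.06985 kmol/m³, so C_P = C_{M0}−C_M−C_N = 0.5221 kmol/m³; C_N/C_P = 0.201.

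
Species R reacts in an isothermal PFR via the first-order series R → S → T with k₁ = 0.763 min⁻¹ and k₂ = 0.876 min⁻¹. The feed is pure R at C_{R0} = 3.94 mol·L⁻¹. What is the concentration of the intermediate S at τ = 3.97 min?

0.465 mol·L⁻¹

The intermediate concentration in a first-order A→B→C sequence is C_S = k₁C_{R0}(e^(−k₁τ) − e^(−k₂τ))/(k₂−k₁).
e^(−k₁τ) = e^(−0.763×3.97) = e^(−3.029) = 0.04836; e^(−k₂τ) = e^(−3.478) = 0.03088.
C_S = 0.763×3.94/(0.876−0.763) × (0.04836−0.03088) = 26.60×0.01748 = 0.4651 mol·L⁻¹.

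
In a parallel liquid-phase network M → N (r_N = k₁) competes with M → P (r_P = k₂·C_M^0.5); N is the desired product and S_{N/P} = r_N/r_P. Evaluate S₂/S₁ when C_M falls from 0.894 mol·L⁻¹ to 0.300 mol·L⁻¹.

S_{N/P} = (k₁/k₂)·C_M^-0.5, so S₂/S₁ = (C_{M,2}/C_{M,1})^-0.5.
= (0.300/0.894)^(-0.5) = (0.3356)^(-0.5) = 1.73.
Selectivity toward N rises as C_M falls — low-concentration operation is favoured.

1.73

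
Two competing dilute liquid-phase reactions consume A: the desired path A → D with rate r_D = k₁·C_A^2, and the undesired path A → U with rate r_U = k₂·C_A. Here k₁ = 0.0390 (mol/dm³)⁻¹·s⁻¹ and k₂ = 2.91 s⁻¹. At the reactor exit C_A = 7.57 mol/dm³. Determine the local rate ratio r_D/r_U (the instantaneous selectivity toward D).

S_{D/U} = r_D/r_U = (k₁·C_A^2)/(k₂·C_A) = (k₁/k₂)·C_A.
= (0.0390×7.570^2) / (2.91×7.570) = 2.235/22.03 = 0.101.

0.101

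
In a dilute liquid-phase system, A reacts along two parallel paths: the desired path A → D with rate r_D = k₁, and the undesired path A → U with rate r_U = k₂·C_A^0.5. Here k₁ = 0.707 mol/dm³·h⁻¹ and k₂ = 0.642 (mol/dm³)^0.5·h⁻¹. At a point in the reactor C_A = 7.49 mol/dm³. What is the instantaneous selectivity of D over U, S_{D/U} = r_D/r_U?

S_{D/U} = r_D/r_U = (k₁)/(k₂·C_A^0.5) = (k₁/k₂)·C_A^-0.5.
= (0.707) / (0.642×7.490^0.5) = 0.7070/1.757 = 0.402.
The undesired path is higher order in A, so low C_A (CSTR or dilute feed) favours D.

0.402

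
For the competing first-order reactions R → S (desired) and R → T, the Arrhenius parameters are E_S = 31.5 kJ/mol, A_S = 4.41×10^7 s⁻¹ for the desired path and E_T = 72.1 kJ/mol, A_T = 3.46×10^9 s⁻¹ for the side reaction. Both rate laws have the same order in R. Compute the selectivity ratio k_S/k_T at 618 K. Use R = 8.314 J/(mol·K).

34.4

Since both paths have the same order in R, the concentration cancels and S_{S/T} = k_S/k_T = (A_S/A_T)·exp[(E_T−E_S)/(RT)].
(E_T−E_S)/(RT) = (72.1−31.5)×10³/(8.314×618) = 40600/5138 = 7.902.
k_S/k_T = (4.41×10^7/3.46×10^9)·exp(7.902) = 0.01275 × 2702 = 34.4.
Since E_S < E_T, lowering the temperature improves selectivity toward S.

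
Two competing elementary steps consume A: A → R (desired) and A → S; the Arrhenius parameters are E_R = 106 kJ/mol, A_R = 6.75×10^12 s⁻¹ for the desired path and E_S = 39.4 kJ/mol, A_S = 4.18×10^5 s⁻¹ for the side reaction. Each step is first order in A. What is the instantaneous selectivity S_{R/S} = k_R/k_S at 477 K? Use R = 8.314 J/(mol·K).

k_R/k_S = (A_R/A_S)·exp[−(E_R−E_S)/(RT)] = (A_R/A_S)·exp[(E_S−E_R)/(RT)].
(E_S−E_R)/(RT) = (39.4−106)×10³/(8.314×477) = -66600/3966 = -16.79.
k_R/k_S = (6.75×10^12/4.18×10^5)·exp(-16.79) = 1.615×10^7 × 5.089×10^-8 = 0.822.

0.822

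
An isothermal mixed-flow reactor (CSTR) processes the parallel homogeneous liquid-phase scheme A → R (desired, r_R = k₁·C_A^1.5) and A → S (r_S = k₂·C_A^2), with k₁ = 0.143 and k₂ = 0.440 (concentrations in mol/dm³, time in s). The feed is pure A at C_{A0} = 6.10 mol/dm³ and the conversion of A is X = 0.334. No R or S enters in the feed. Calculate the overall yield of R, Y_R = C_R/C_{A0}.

Exit C_A = C_{A0}(1−X) = 6.10×0.666 = 4.063 mol/dm³.
A CSTR operates uniformly at the exit composition, giving r_R = 1.171 and r_S = 7.262 (each k·C_A^n at C_A = 4.063).
Fraction of consumed A going to R: r_R/(r_R+r_S) = 0.1389.
C_R = 0.1389·C_{A0}·X = 0.1389×6.10×0.334 = 0.283 mol/dm³; Y_R = C_R/C_{A0} = 0.0464.

0.0464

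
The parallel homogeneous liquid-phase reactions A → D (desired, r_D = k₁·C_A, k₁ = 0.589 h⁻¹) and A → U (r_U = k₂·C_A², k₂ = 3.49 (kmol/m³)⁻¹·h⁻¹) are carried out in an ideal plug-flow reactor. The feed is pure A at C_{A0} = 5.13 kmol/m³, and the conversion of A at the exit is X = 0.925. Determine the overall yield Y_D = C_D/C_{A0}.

C_A = C_{A0}(1−X) = 0.3847 kmol/m³.
Along a PFR/batch, dC_D/dC_A = −r_D/(r_D+r_U) = −k₁/(k₁+k₂·C_A).
Integrating from C_{A0} to C_A: C_D = (0.589/3.49)·ln[(0.589+3.49·5.13)/(0.589+3.49·0.385)] = 0.1688·ln(18.49/1.932) = 0.3812 kmol/m³.
Y_D = C_D/C_{A0} = 0.3812/5.13 = 0.0743.

0.0743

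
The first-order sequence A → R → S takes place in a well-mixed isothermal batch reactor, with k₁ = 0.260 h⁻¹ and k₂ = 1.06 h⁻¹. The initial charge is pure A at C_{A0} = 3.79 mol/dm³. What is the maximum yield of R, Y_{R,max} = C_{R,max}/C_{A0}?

For a first-order series the maximum intermediate yield is C_{R,max}/C_{A0} = (k₁/k₂)^[k₂/(k₂−k₁)].
= (0.260/1.06)^(1.06/(1.06−0.260)) = (0.2453)^(1.325) = 0.1553.

0.155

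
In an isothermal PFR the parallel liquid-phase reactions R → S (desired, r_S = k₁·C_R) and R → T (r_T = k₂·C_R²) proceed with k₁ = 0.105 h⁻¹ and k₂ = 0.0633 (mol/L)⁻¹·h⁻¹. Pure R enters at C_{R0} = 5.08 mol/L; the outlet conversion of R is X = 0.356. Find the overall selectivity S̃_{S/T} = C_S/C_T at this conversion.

C_R = C_{R0}(1−X) = 3.272 mol/L.
Along a PFR/batch, dC_S/dC_R = −r_S/(r_S+r_T) = −k₁/(k₁+k₂·C_R).
Integrating from C_{R0} to C_R: C_S = (0.105/0.0633)·ln[(0.105+0.0633·5.08)/(0.105+0.0633·3.27)] = 1.659·ln(0.4266/0.3121) = 0.5183 mol/L.
C_T = (C_{R0}−C_R)−C_S = 1.290 mol/L; S̃_{S/T} = 0.5183/1.290 = 0.402.

0.402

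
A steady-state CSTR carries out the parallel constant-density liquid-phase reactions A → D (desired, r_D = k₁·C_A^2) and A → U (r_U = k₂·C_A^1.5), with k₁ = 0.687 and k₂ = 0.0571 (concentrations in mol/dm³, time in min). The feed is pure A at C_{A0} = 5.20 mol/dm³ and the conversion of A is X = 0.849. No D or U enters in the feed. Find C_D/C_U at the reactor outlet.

Exit C_A = C_{A0}(1−X) = 5.20×0.151 = 0.7852 mol/dm³.
Rates in a CSTR are evaluated at the outlet concentration: r_D = 0.687×0.7852^2 = 0.4236, r_U = 0.0571×0.7852^1.5 = 0.03973.
Overall selectivity = C_D/C_U = r_Dτ/(r_Uτ) = r_D/r_U = 10.7.

10.7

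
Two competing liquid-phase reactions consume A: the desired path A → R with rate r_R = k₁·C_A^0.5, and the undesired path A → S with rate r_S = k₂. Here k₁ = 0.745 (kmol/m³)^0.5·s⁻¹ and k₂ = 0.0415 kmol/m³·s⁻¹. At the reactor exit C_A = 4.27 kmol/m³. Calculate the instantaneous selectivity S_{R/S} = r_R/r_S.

37.1

S_{R/S} = r_R/r_S = (k₁·C_A^0.5)/(k₂) = (k₁/k₂)·C_A^0.5.
= (0.745×4.270^0.5) / (0.0415) = 1.539/0.04150 = 37.1.
Since the desired path is higher order in A, keeping C_A high (PFR or concentrated feed) favours R.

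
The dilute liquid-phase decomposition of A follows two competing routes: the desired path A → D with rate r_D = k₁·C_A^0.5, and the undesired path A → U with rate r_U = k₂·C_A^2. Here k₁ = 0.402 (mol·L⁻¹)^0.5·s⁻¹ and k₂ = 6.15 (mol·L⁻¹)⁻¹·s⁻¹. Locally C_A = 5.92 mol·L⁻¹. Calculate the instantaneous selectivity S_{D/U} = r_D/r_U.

0.00454

S_{D/U} = r_D/r_U = (k₁·C_A^0.5)/(k₂·C_A^2) = (k₁/k₂)·C_A^-1.5.
= (0.402×5.920^0.5) / (6.15×5.920^2) = 0.9781/215.5 = 0.00454.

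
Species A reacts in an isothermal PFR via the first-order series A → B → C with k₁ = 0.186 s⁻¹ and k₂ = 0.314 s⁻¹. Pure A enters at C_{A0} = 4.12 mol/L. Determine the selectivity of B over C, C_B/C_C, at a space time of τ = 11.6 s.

0.172

For first-order series with pure A initially, C_B(τ) = k₁C_{A0}/(k₂−k₁)·(e^(−k₁τ) − e^(−k₂τ)).
e^(−k₁τ) = e^(−0.186×11.6) = e^(−2.158) = 0.1156; e^(−k₂τ) = e^(−3.642) = 0.02619.
C_B = 0.186×4.12/(0.314−0.186) × (0.1156−0.02619) = 5.987×0.08941 = 0.5353 mol/L.
C_A = C_{A0}e^(−k₁τ) = 0.4763 mol/L, so C_C = C_{A0}−C_A−C_B = 3.108 mol/L; C_B/C_C = 0.172.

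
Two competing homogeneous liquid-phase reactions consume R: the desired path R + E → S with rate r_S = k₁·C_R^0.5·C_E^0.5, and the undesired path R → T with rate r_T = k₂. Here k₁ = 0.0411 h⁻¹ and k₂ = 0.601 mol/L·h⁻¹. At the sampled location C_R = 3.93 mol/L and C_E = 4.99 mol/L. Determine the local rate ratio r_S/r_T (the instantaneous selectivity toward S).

S_{S/T} = r_S/r_T = (k₁·C_R^0.5·C_E^0.5)/(k₂) = (k₁/k₂)·C_R^0.5·C_E^0.5.
= (0.0411×3.930^0.5×4.990^0.5) / (0.601) = 0.1820/0.6010 = 0.303.
Since the desired path is higher order in R, keeping C_R high (PFR or concentrated feed) favours S.

0.303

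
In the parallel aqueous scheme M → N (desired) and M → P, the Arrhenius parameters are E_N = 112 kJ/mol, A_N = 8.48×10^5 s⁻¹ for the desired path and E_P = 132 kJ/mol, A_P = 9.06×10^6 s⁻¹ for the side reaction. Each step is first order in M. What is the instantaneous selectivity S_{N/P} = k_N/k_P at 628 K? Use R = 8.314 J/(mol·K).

4.31

k_N/k_P = (A_N/A_P)·exp[−(E_N−E_P)/(RT)] = (A_N/A_P)·exp[(E_P−E_N)/(RT)].
(E_P−E_N)/(RT) = (132−112)×10³/(8.314×628) = 20000/5221 = 3.831.
k_N/k_P = (8.48×10^5/9.06×10^6)·exp(3.831) = 0.09360 × 46.09 = 4.31.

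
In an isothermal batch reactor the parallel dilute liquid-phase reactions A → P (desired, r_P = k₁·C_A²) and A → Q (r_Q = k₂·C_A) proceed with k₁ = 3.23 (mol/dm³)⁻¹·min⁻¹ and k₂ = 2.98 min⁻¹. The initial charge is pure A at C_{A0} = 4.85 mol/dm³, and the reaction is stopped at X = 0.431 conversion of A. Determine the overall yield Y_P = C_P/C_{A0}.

0.345

C_A = C_{A0}(1−X) = 2.760 mol/dm³.
Along a PFR/batch, dC_Q/dC_A = −r_Q/(r_P+r_Q) = −k₂/(k₂+k₁·C_A).
Integrating from C_{A0} to C_A: C_Q = (2.98/3.23)·ln[(2.98+3.23·4.85)/(2.98+3.23·2.76)] = 0.9226·ln(18.65/11.89) = 0.4148 mol/dm³.
Then C_P = (C_{A0}−C_A) − C_Q = 2.090 − 0.4148 = 1.676 mol/dm³.
Y_P = C_P/C_{A0} = 1.676/4.85 = 0.345.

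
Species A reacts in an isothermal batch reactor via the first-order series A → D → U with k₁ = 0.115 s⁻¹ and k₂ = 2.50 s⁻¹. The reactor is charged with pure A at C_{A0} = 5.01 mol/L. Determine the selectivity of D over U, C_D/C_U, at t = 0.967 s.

For first-order series with pure A initially, C_D(t) = k₁C_{A0}/(k₂−k₁)·(e^(−k₁t) − e^(−k₂t)).
e^(−k₁t) = e^(−0.115×0.967) = e^(−0.1112) = 0.8948; e^(−k₂t) = e^(−2.417) = 0.08914.
C_D = 0.115×5.01/(2.50−0.115) × (0.8948−0.08914) = 0.2416×0.8056 = 0.1946 mol/L.
C_A = C_{A0}e^(−k₁t) = 4.483 mol/L, so C_U = C_{A0}−C_A−C_D = 0.3327 mol/L; C_D/C_U = 0.585.

0.585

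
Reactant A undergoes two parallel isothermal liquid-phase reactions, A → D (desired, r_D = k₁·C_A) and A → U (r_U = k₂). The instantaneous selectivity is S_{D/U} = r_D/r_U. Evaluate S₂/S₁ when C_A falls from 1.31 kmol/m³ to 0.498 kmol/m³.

0.380

S_{D/U} = (k₁/k₂)·C_A, so S₂/S₁ = (C_{A,2}/C_{A,1}).
= 0.498/1.31 = 0.380.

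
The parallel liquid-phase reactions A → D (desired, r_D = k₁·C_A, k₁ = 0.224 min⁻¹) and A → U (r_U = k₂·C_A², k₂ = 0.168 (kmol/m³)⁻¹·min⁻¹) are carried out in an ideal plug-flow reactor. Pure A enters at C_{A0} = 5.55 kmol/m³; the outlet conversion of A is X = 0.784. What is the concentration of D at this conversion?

C_A = C_{A0}(1−X) = 1.199 kmol/m³.
Along a PFR/batch, dC_D/dC_A = −r_D/(r_D+r_U) = −k₁/(k₁+k₂·C_A).
Integrating from C_{A0} to C_A: C_D = (0.224/0.168)·ln[(0.224+0.168·5.55)/(0.224+0.168·1.20)] = 1.333·ln(1.156/0.4254) = 1.333 kmol/m³.

1.33 kmol/m³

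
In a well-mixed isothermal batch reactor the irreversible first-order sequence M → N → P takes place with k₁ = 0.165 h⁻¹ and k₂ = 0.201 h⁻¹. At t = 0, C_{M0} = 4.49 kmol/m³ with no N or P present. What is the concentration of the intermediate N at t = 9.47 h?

Solving the coupled first-order balances gives C_N(t) = [k₁/(k₂−k₁)]·C_{M0}·(e^(−k₁t) − e^(−k₂t)).
e^(−k₁t) = e^(−0.165×9.47) = e^(−1.563) = 0.2096; e^(−k₂t) = e^(−1.903) = 0.1491.
C_N = 0.165×4.49/(0.201−0.165) × (0.2096−0.1491) = 20.58×0.06055 = 1.246 kmol/m³.

1.25 kmol/m³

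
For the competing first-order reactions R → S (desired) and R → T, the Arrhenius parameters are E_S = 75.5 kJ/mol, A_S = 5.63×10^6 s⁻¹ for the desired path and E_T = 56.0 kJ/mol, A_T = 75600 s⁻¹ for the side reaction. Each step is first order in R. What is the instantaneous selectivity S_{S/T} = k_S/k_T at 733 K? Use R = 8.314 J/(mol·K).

With equal orders, S_{S/T} = k_S/k_T = (A_S/A_T)·exp[(E_T−E_S)/(RT)].
(E_T−E_S)/(RT) = (56.0−75.5)×10³/(8.314×733) = -19500/6094 = -3.200.
k_S/k_T = (5.63×10^6/75600)·exp(-3.200) = 74.47 × 0.04077 = 3.04.
Since E_S > E_T, raising the temperature improves selectivity toward S.

3.04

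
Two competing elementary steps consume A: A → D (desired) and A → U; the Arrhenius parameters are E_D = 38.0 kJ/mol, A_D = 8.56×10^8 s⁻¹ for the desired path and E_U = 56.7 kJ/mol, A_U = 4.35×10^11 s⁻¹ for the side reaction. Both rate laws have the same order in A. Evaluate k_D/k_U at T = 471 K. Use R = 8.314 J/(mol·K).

With equal orders, S_{D/U} = k_D/k_U = (A_D/A_U)·exp[(E_U−E_D)/(RT)].
(E_U−E_D)/(RT) = (56.7−38.0)×10³/(8.314×471) = 18700/3916 = 4.775.
k_D/k_U = (8.56×10^8/4.35×10^11)·exp(4.775) = 0.001968 × 118.6 = 0.233.

0.233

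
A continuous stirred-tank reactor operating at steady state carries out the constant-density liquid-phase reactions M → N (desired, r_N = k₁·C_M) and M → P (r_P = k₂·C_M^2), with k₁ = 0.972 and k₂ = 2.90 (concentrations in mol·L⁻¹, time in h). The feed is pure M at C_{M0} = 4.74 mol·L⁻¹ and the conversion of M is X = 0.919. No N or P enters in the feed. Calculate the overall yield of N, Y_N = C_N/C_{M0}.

Exit C_M = C_{M0}(1−X) = 4.74×0.0810 = 0.3839 mol·L⁻¹.
In a CSTR the entire volume is at exit conditions, so r_N = 0.972×0.3839 = 0.3732 and r_P = 2.90×0.3839^2 = 0.4275.
Fraction of consumed M going to N: r_N/(r_N+r_P) = 0.4661.
C_N = 0.4661·C_{M0}·X = 0.4661×4.74×0.919 = 2.03 mol·L⁻¹; Y_N = C_N/C_{M0} = 0.428.

0.428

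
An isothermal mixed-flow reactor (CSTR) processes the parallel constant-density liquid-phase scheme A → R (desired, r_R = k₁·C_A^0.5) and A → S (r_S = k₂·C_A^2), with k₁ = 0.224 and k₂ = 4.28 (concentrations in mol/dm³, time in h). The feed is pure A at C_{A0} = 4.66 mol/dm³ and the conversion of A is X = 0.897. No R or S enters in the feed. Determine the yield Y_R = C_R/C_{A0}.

0.122

Exit C_A = C_{A0}(1−X) = 4.66×0.103 = 0.4800 mol/dm³.
In a CSTR the entire volume is at exit conditions, so r_R = 0.224×0.4800^0.5 = 0.1552 and r_S = 4.28×0.4800^2 = 0.9860.
Fraction of consumed A going to R: r_R/(r_R+r_S) = 0.1360.
C_R = 0.1360·C_{A0}·X = 0.1360×4.66×0.897 = 0.568 mol/dm³; Y_R = C_R/C_{A0} = 0.122.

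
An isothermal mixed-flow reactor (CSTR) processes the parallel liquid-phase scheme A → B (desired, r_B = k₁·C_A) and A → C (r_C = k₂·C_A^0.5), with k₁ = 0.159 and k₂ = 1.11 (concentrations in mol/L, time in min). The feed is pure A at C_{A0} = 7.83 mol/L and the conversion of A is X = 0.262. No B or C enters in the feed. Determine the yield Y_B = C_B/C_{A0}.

Exit C_A = C_{A0}(1−X) = 7.83×0.738 = 5.779 mol/L.
Rates in a CSTR are evaluated at the outlet concentration: r_B = 0.159×5.779 = 0.9188, r_C = 1.11×5.779^0.5 = 2.668.
Fraction of consumed A going to B: r_B/(r_B+r_C) = 0.2561.
C_B = 0.2561·C_{A0}·X = 0.2561×7.83×0.262 = 0.525 mol/L; Y_B = C_B/C_{A0} = 0.0671.

0.0671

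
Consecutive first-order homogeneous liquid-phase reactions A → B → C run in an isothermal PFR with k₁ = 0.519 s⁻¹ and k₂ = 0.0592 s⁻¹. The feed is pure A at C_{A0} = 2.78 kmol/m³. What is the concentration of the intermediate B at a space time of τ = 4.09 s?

Solving the coupled first-order balances gives C_B(τ) = [k₁/(k₂−k₁)]·C_{A0}·(e^(−k₁τ) − e^(−k₂τ)).
e^(−k₁τ) = e^(−0.519×4.09) = e^(−2.123) = 0.1197; e^(−k₂τ) = e^(−0.2421) = 0.7850.
C_B = 0.519×2.78/(0.0592−0.519) × (0.1197−0.7850) = (-3.138)×(-0.6652) = 2.088 kmol/m³.

2.09 kmol/m³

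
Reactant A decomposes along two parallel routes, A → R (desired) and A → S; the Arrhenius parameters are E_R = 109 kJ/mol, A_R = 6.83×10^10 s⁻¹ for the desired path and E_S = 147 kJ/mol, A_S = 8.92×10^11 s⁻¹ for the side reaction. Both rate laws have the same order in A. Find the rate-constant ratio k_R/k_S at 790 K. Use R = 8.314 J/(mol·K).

k_R/k_S = (A_R/A_S)·exp[−(E_R−E_S)/(RT)] = (A_R/A_S)·exp[(E_S−E_R)/(RT)].
(E_S−E_R)/(RT) = (147−109)×10³/(8.314×790) = 38000/6568 = 5.786.
k_R/k_S = (6.83×10^10/8.92×10^11)·exp(5.786) = 0.07657 × 325.6 = 24.9.

24.9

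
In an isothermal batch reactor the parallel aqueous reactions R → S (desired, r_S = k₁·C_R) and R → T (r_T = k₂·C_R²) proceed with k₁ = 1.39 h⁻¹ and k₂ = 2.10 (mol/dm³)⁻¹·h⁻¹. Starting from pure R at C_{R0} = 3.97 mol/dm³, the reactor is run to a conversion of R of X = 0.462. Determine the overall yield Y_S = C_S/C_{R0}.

0.0841

C_R = C_{R0}(1−X) = 2.136 mol/dm³.
Along a PFR/batch, dC_S/dC_R = −r_S/(r_S+r_T) = −k₁/(k₁+k₂·C_R).
Integrating from C_{R0} to C_R: C_S = (1.39/2.10)·ln[(1.39+2.10·3.97)/(1.39+2.10·2.14)] = 0.6619·ln(9.727/5.875) = 0.3337 mol/dm³.
Y_S = C_S/C_{R0} = 0.3337/3.97 = 0.0841.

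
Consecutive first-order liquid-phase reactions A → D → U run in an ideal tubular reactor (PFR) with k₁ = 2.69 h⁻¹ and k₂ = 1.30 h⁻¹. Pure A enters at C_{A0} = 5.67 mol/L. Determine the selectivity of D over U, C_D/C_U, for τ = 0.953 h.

For first-order series with pure A initially, C_D(τ) = k₁C_{A0}/(k₂−k₁)·(e^(−k₁τ) − e^(−k₂τ)).
e^(−k₁τ) = e^(−2.69×0.953) = e^(−2.564) = 0.07703; e^(−k₂τ) = e^(−1.239) = 0.2897.
C_D = 2.69×5.67/(1.30−2.69) × (0.07703−0.2897) = (-10.97)×(-0.2127) = 2.334 mol/L.
C_A = C_{A0}e^(−k₁τ) = 0.4368 mol/L, so C_U = C_{A0}−C_A−C_D = 2.900 mol/L; C_D/C_U = 0.805.

0.805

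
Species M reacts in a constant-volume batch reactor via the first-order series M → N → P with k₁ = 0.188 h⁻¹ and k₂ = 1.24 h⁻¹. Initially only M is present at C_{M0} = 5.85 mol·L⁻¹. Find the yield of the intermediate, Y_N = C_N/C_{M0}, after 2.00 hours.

0.108

For first-order series with pure M initially, C_N(t) = k₁C_{M0}/(k₂−k₁)·(e^(−k₁t) − e^(−k₂t)).
e^(−k₁t) = e^(−0.188×2.00) = e^(−0.3760) = 0.6866; e^(−k₂t) = e^(−2.480) = 0.08374.
C_N = 0.188×5.85/(1.24−0.188) × (0.6866−0.08374) = 1.045×0.6029 = 0.6303 mol·L⁻¹.
Y_N = C_N/C_{M0} = 0.6303/5.85 = 0.108.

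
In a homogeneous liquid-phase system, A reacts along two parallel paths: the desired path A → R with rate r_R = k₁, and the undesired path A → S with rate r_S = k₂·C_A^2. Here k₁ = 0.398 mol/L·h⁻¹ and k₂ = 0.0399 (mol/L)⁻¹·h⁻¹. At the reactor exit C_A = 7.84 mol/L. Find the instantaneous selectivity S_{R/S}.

S_{R/S} = r_R/r_S = (k₁)/(k₂·C_A^2) = (k₁/k₂)·C_A^-2.
= (0.398) / (0.0399×7.840^2) = 0.3980/2.452 = 0.162.

0.162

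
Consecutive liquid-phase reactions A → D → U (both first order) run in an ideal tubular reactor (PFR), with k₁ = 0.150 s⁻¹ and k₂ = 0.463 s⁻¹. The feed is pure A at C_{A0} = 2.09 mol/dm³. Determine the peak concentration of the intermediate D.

For a first-order series the maximum intermediate yield is C_{D,max}/C_{A0} = (k₁/k₂)^[k₂/(k₂−k₁)].
= (0.150/0.463)^(0.463/(0.463−0.150)) = (0.3240)^(1.479) = 0.1888.
C_{D,max} = 0.1888×2.09 = 0.395 mol/dm³.

0.395 mol/dm³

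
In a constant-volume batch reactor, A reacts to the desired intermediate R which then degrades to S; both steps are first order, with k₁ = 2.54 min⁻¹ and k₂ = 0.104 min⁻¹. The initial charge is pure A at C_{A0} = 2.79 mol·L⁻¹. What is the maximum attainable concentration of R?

2.43 mol·L⁻¹

Evaluating C_R at t_opt = ln(k₂/k₁)/(k₂−k₁) gives C_{R,max}/C_{A0} = (k₁/k₂)^[k₂/(k₂−k₁)].
= (2.54/0.104)^(0.104/(0.104−2.54)) = (24.42)^(-0.04269) = 0.8725.
C_{R,max} = 0.8725×2.79 = 2.43 mol·L⁻¹.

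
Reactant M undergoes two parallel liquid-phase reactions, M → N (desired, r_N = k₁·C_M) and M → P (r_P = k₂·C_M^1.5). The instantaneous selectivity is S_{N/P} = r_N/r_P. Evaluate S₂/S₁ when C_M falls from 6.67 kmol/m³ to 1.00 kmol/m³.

2.58

S_{N/P} = (k₁/k₂)·C_M^-0.5, so S₂/S₁ = (C_{M,2}/C_{M,1})^-0.5.
= (1.00/6.67)^(-0.5) = (0.1499)^(-0.5) = 2.58.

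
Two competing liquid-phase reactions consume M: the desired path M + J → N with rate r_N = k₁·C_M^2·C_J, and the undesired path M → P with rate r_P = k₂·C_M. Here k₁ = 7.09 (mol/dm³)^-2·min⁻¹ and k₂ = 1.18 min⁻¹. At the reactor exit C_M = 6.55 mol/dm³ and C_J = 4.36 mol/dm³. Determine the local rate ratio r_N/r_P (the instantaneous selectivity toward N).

172

S_{N/P} = r_N/r_P = (k₁·C_M^2·C_J)/(k₂·C_M) = (k₁/k₂)·C_M·C_J.
= (7.09×6.550^2×4.360) / (1.18×6.550) = 1326/7.729 = 172.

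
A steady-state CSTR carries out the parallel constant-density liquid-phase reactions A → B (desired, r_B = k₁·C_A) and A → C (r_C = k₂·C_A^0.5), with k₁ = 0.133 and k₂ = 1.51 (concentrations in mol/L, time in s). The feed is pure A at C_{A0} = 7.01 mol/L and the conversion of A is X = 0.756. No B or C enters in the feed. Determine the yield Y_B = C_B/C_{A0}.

Exit C_A = C_{A0}(1−X) = 7.01×0.244 = 1.710 mol/L.
In a CSTR the entire volume is at exit conditions, so r_B = 0.133×1.710 = 0.2275 and r_C = 1.51×1.710^0.5 = 1.975.
Fraction of consumed A going to B: r_B/(r_B+r_C) = 0.1033.
C_B = 0.1033·C_{A0}·X = 0.1033×7.01×0.756 = 0.547 mol/L; Y_B = C_B/C_{A0} = 0.0781.

0.0781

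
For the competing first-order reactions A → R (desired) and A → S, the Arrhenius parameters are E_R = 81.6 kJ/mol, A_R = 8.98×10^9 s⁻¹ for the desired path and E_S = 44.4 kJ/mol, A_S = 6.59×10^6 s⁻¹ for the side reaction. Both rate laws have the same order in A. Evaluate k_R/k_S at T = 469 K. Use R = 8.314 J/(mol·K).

0.0980

With equal orders, S_{R/S} = k_R/k_S = (A_R/A_S)·exp[(E_S−E_R)/(RT)].
(E_S−E_R)/(RT) = (44.4−81.6)×10³/(8.314×469) = -37200/3899 = -9.540.
k_R/k_S = (8.98×10^9/6.59×10^6)·exp(-9.540) = 1363 × 7.190×10^-5 = 0.0980.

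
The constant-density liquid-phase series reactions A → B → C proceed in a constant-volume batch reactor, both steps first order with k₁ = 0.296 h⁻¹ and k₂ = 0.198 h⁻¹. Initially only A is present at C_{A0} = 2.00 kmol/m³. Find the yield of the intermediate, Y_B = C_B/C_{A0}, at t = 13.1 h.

For first-order series with pure A initially, C_B(t) = k₁C_{A0}/(k₂−k₁)·(e^(−k₁t) − e^(−k₂t)).
e^(−k₁t) = e^(−0.296×13.1) = e^(−3.878) = 0.02070; e^(−k₂t) = e^(−2.594) = 0.07474.
C_B = 0.296×2.00/(0.198−0.296) × (0.02070−0.07474) = (-6.041)×(-0.05404) = 0.3264 kmol/m³.
Y_B = C_B/C_{A0} = 0.3264/2.00 = 0.163.

0.163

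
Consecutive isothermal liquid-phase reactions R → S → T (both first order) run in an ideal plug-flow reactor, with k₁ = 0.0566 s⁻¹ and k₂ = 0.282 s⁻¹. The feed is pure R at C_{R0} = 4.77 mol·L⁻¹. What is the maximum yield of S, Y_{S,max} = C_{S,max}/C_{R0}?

0.134

Evaluating C_S at τ_opt = ln(k₂/k₁)/(k₂−k₁) gives C_{S,max}/C_{R0} = (k₁/k₂)^[k₂/(k₂−k₁)].
= (0.0566/0.282)^(0.282/(0.282−0.0566)) = (0.2007)^(1.251) = 0.1341.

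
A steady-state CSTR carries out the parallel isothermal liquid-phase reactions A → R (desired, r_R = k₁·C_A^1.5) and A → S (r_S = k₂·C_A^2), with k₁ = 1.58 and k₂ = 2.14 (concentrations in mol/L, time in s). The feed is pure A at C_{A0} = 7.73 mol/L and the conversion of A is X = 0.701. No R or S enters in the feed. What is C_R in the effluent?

1.77 mol/L

Exit C_A = C_{A0}(1−X) = 7.73×0.299 = 2.311 mol/L.
A CSTR operates uniformly at the exit composition, giving r_R = 5.552 and r_S = 11.43 (each k·C_A^n at C_A = 2.311).
Fraction of consumed A going to R: r_R/(r_R+r_S) = 0.3269.
C_R = 0.3269·C_{A0}·X = 0.3269×7.73×0.701 = 1.77 mol/L.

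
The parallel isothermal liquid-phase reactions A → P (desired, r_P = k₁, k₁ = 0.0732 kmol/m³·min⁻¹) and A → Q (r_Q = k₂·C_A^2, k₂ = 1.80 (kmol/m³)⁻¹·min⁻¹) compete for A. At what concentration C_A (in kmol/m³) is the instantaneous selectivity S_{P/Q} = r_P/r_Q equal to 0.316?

0.359 kmol/m³

S_{P/Q} = (k₁/k₂)·C_A^-2 ⇒ C_A = (S·k₂/k₁)^(-0.5).
= (0.316×1.80/0.0732)^(-0.5) = (7.770)^(-0.5) = 0.359 kmol/m³.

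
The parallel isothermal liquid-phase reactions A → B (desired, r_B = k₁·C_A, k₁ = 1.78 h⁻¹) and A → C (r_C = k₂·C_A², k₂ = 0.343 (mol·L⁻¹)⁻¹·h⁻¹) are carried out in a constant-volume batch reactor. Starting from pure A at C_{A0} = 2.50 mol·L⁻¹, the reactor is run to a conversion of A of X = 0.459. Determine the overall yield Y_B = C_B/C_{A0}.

C_A = C_{A0}(1−X) = 1.352 mol·L⁻¹.
Along a PFR/batch, dC_B/dC_A = −r_B/(r_B+r_C) = −k₁/(k₁+k₂·C_A).
Integrating from C_{A0} to C_A: C_B = (1.78/0.343)·ln[(1.78+0.343·2.50)/(1.78+0.343·1.35)] = 5.190·ln(2.638/2.244) = 0.8387 mol·L⁻¹.
Y_B = C_B/C_{A0} = 0.8387/2.50 = 0.335.

0.335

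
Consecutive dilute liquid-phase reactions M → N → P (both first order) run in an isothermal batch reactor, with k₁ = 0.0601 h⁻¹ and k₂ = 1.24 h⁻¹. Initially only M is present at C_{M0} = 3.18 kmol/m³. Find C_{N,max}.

For a first-order series the maximum intermediate yield is C_{N,max}/C_{M0} = (k₁/k₂)^[k₂/(k₂−k₁)].
= (0.0601/1.24)^(1.24/(1.24−0.0601)) = (0.04847)^(1.051) = 0.04154.
C_{N,max} = 0.04154×3.18 = 0.132 kmol/m³.

0.132 kmol/m³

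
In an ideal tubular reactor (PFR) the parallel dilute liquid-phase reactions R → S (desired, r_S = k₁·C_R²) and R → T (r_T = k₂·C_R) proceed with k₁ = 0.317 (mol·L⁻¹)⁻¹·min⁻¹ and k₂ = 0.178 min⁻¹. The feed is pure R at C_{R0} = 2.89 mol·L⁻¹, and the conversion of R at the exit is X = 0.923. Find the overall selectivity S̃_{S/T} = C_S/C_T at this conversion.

2.21

C_R = C_{R0}(1−X) = 0.2225 mol·L⁻¹.
Along a PFR/batch, dC_T/dC_R = −r_T/(r_S+r_T) = −k₂/(k₂+k₁·C_R).
Integrating from C_{R0} to C_R: C_T = (0.178/0.317)·ln[(0.178+0.317·2.89)/(0.178+0.317·0.223)] = 0.5615·ln(1.094/0.2485) = 0.8322 mol·L⁻¹.
Then C_S = (C_{R0}−C_R) − C_T = 2.667 − 0.8322 = 1.835 mol·L⁻¹.
S̃_{S/T} = C_S/C_T = 1.835/0.8322 = 2.21.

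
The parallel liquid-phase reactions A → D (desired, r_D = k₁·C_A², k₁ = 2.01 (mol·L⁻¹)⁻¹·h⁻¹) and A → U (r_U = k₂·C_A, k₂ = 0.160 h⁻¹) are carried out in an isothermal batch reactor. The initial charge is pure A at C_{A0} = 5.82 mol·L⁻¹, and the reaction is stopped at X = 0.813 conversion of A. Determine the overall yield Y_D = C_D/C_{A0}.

C_A = C_{A0}(1−X) = 1.088 mol·L⁻¹.
Along a PFR/batch, dC_U/dC_A = −r_U/(r_D+r_U) = −k₂/(k₂+k₁·C_A).
Integrating from C_{A0} to C_A: C_U = (0.160/2.01)·ln[(0.160+2.01·5.82)/(0.160+2.01·1.09)] = 0.07960·ln(11.86/2.348) = 0.1289 mol·L⁻¹.
Then C_D = (C_{A0}−C_A) − C_U = 4.732 − 0.1289 = 4.603 mol·L⁻¹.
Y_D = C_D/C_{A0} = 4.603/5.82 = 0.791.

0.791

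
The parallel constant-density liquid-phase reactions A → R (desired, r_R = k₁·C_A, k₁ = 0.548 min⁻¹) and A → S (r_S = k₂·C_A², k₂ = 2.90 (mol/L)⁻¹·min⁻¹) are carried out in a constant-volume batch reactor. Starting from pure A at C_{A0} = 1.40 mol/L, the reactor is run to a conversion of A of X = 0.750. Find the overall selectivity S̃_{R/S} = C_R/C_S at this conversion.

0.242

C_A = C_{A0}(1−X) = 0.3500 mol/L.
Along a PFR/batch, dC_R/dC_A = −r_R/(r_R+r_S) = −k₁/(k₁+k₂·C_A).
Integrating from C_{A0} to C_A: C_R = (0.548/2.90)·ln[(0.548+2.90·1.40)/(0.548+2.90·0.350)] = 0.1890·ln(4.608/1.563) = 0.2043 mol/L.
C_S = (C_{A0}−C_A)−C_R = 0.8457 mol/L; S̃_{R/S} = 0.2043/0.8457 = 0.242.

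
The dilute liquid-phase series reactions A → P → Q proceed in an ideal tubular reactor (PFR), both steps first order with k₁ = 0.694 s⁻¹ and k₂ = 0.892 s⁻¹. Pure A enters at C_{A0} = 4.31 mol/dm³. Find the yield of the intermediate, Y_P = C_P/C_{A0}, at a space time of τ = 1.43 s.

0.320

Solving the coupled first-order balances gives C_P(τ) = [k₁/(k₂−k₁)]·C_{A0}·(e^(−k₁τ) − e^(−k₂τ)).
e^(−k₁τ) = e^(−0.694×1.43) = e^(−0.9924) = 0.3707; e^(−k₂τ) = e^(−1.276) = 0.2793.
C_P = 0.694×4.31/(0.892−0.694) × (0.3707−0.2793) = 15.11×0.09140 = 1.381 mol/dm³.
Y_P = C_P/C_{A0} = 1.381/4.31 = 0.320.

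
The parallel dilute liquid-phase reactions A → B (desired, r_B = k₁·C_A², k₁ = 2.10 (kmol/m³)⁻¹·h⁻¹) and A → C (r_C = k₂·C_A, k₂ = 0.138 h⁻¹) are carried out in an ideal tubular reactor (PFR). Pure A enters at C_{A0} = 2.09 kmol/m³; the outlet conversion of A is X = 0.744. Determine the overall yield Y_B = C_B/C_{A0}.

C_A = C_{A0}(1−X) = 0.5350 kmol/m³.
Along a PFR/batch, dC_C/dC_A = −r_C/(r_B+r_C) = −k₂/(k₂+k₁·C_A).
Integrating from C_{A0} to C_A: C_C = (0.138/2.10)·ln[(0.138+2.10·2.09)/(0.138+2.10·0.535)] = 0.06571·ln(4.527/1.262) = 0.08396 kmol/m³.
Then C_B = (C_{A0}−C_A) − C_C = 1.555 − 0.08396 = 1.471 kmol/m³.
Y_B = C_B/C_{A0} = 1.471/2.09 = 0.704.

0.704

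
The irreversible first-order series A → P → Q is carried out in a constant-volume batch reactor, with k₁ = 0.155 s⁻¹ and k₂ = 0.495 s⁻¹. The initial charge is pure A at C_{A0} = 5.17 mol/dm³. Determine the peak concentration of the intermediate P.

0.954 mol/dm³

At the optimum, C_{P,max}/C_{A0} = (k₁/k₂)^[k₂/(k₂−k₁)].
= (0.155/0.495)^(0.495/(0.495−0.155)) = (0.3131)^(1.456) = 0.1844.
C_{P,max} = 0.1844×5.17 = 0.954 mol/dm³.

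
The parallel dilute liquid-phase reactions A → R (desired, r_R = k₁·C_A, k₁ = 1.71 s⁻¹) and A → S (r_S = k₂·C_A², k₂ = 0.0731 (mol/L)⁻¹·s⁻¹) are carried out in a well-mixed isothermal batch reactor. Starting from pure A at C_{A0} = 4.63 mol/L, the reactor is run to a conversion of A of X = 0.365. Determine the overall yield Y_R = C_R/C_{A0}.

C_A = C_{A0}(1−X) = 2.940 mol/L.
Along a PFR/batch, dC_R/dC_A = −r_R/(r_R+r_S) = −k₁/(k₁+k₂·C_A).
Integrating from C_{A0} to C_A: C_R = (1.71/0.0731)·ln[(1.71+0.0731·4.63)/(1.71+0.0731·2.94)] = 23.39·ln(2.048/1.925) = 1.455 mol/L.
Y_R = C_R/C_{A0} = 1.455/4.63 = 0.314.

0.314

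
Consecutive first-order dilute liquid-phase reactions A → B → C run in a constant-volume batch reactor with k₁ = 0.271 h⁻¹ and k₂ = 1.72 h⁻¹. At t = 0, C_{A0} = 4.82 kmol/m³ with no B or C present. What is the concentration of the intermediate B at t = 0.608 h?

0.448 kmol/m³

The intermediate concentration in a first-order A→B→C sequence is C_B = k₁C_{A0}(e^(−k₁t) − e^(−k₂t))/(k₂−k₁).
e^(−k₁t) = e^(−0.271×0.608) = e^(−0.1648) = 0.8481; e^(−k₂t) = e^(−1.046) = 0.3514.
C_B = 0.271×4.82/(1.72−0.271) × (0.8481−0.3514) = 0.9015×0.4967 = 0.4477 kmol/m³.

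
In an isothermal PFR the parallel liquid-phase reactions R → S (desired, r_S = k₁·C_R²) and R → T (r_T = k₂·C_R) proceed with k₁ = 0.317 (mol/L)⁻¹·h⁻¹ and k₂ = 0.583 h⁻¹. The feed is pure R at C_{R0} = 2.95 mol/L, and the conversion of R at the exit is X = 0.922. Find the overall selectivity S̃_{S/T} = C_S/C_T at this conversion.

0.762

C_R = C_{R0}(1−X) = 0.2301 mol/L.
Along a PFR/batch, dC_T/dC_R = −r_T/(r_S+r_T) = −k₂/(k₂+k₁·C_R).
Integrating from C_{R0} to C_R: C_T = (0.583/0.317)·ln[(0.583+0.317·2.95)/(0.583+0.317·0.230)] = 1.839·ln(1.518/0.6559) = 1.543 mol/L.
Then C_S = (C_{R0}−C_R) − C_T = 2.720 − 1.543 = 1.177 mol/L.
S̃_{S/T} = C_S/C_T = 1.177/1.543 = 0.762.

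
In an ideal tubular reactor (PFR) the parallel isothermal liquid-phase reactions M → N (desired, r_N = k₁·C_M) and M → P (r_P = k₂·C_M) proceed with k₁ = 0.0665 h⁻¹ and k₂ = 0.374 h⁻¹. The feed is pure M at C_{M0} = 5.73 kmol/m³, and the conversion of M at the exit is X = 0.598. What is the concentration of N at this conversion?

C_M = C_{M0}(1−X) = 2.303 kmol/m³.
Both paths are first order in M, so the instantaneous fraction to N is constant: dC_N/d(−C_M) = k₁/(k₁+k₂) = 0.1510.
C_N = 0.1510·(C_{M0}−C_M) = 0.1510×3.427 = 0.517 kmol/m³.

0.517 kmol/m³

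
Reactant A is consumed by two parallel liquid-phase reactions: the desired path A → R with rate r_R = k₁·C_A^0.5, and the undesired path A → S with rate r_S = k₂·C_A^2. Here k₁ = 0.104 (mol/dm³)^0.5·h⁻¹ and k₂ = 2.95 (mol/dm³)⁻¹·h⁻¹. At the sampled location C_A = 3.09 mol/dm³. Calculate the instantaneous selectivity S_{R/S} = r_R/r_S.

0.00649

S_{R/S} = r_R/r_S = (k₁·C_A^0.5)/(k₂·C_A^2) = (k₁/k₂)·C_A^-1.5.
= (0.104×3.090^0.5) / (2.95×3.090^2) = 0.1828/28.17 = 0.00649.
The undesired path is higher order in A, so low C_A (CSTR or dilute feed) favours R.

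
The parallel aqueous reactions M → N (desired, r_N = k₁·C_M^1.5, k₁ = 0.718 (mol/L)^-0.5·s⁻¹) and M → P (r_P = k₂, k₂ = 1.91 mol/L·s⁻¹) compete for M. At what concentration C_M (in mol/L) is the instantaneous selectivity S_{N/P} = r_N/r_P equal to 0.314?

0.887 mol/L

S_{N/P} = (k₁/k₂)·C_M^1.5 ⇒ C_M = (S·k₂/k₁)^(1/1.5).
= (0.314×1.91/0.718)^(0.6667) = (0.8353)^(0.6667) = 0.887 mol/L.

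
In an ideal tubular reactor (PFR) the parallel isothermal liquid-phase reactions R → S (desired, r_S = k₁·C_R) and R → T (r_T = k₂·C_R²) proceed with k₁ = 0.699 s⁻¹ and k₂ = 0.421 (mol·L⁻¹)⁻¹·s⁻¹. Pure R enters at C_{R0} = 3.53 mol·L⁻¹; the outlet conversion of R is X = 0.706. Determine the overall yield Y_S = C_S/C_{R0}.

0.308

C_R = C_{R0}(1−X) = 1.038 mol·L⁻¹.
Along a PFR/batch, dC_S/dC_R = −r_S/(r_S+r_T) = −k₁/(k₁+k₂·C_R).
Integrating from C_{R0} to C_R: C_S = (0.699/0.421)·ln[(0.699+0.421·3.53)/(0.699+0.421·1.04)] = 1.660·ln(2.185/1.136) = 1.086 mol·L⁻¹.
Y_S = C_S/C_{R0} = 1.086/3.53 = 0.308.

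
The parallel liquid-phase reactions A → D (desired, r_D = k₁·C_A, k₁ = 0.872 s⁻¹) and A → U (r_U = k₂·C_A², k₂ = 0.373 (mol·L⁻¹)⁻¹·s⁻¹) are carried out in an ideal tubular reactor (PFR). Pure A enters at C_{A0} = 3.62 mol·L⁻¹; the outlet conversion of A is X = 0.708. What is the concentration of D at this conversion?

C_A = C_{A0}(1−X) = 1.057 mol·L⁻¹.
Along a PFR/batch, dC_D/dC_A = −r_D/(r_D+r_U) = −k₁/(k₁+k₂·C_A).
Integrating from C_{A0} to C_A: C_D = (0.872/0.373)·ln[(0.872+0.373·3.62)/(0.872+0.373·1.06)] = 2.338·ln(2.222/1.266) = 1.315 mol·L⁻¹.

1.31 mol·L⁻¹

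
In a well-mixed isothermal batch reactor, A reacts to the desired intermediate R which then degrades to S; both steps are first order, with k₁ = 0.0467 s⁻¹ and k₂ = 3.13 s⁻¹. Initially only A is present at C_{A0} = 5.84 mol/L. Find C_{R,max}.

0.0818 mol/L

At the optimum, C_{R,max}/C_{A0} = (k₁/k₂)^[k₂/(k₂−k₁)].
= (0.0467/3.13)^(3.13/(3.13−0.0467)) = (0.01492)^(1.015) = 0.01400.
C_{R,max} = 0.01400×5.84 = 0.0818 mol/L.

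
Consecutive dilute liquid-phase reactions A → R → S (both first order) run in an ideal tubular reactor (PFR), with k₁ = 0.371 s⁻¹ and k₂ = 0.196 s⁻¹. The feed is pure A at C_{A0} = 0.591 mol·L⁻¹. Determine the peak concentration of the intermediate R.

0.289 mol·L⁻¹

Evaluating C_R at τ_opt = ln(k₂/k₁)/(k₂−k₁) gives C_{R,max}/C_{A0} = (k₁/k₂)^[k₂/(k₂−k₁)].
= (0.371/0.196)^(0.196/(0.196−0.371)) = (1.893)^(-1.120) = 0.4894.
C_{R,max} = 0.4894×0.591 = 0.289 mol·L⁻¹.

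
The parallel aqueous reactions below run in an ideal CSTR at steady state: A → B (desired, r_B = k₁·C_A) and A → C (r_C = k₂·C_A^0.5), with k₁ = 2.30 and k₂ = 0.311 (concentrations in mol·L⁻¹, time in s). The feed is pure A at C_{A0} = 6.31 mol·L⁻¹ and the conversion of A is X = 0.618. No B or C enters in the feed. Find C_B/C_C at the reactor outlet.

11.5

Exit C_A = C_{A0}(1−X) = 6.31×0.382 = 2.410 mol·L⁻¹.
A CSTR operates uniformly at the exit composition, giving r_B = 5.544 and r_C = 0.4828 (each k·C_A^n at C_A = 2.410).
Overall selectivity = C_B/C_C = r_Bτ/(r_Cτ) = r_B/r_C = 11.5.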